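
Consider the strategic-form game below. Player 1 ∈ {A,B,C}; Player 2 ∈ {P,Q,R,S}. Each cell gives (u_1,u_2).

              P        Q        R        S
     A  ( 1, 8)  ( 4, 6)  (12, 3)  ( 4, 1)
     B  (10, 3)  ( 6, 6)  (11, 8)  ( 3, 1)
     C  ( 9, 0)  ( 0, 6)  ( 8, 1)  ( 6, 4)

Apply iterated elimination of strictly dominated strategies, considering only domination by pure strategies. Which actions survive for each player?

Remaining: P1:{A,B} P2:{P,Q,R}

P2 drop S (Q beats it: A:6>1 B:6>1 C:6>4)
P1 drop C (B beats it: P:10>9 Q:6>0 R:11>8)
P1→{A,B} P2→{P,Q,R}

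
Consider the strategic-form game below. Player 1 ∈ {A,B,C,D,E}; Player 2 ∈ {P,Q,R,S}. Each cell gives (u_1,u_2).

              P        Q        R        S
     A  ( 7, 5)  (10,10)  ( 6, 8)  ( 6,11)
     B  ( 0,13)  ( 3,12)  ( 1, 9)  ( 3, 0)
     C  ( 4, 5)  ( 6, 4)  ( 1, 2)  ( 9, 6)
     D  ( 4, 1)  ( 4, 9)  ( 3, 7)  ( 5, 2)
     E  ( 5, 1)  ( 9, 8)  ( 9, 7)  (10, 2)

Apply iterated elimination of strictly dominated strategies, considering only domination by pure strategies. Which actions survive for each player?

IESDS → P1:{A,E} P2:{Q,S}

P1 drop B (A beats it: P:7>0 Q:10>3 R:6>1 S:6>3)
P1 drop C (E beats it: P:5>4 Q:9>6 R:9>1 S:10>9)
P1 drop D (A beats it: P:7>4 Q:10>4 R:6>3 S:6>5)
P2 drop P (Q beats it: A:10>5 E:8>1)
P2 drop R (Q beats it: A:10>8 E:8>7)
P1→{A,E} P2→{Q,S}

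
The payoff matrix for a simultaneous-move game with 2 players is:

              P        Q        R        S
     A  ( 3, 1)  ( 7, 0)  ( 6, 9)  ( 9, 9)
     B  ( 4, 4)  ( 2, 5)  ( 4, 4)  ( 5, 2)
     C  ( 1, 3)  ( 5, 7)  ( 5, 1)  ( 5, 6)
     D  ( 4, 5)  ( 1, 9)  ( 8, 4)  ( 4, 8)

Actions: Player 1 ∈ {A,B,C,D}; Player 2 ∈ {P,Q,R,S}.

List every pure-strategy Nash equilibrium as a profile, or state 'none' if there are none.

(A,P): not NE [P1→D gives 4>3; P2→S gives 9>1]
(A,Q): not NE [P2→S gives 9>0]
(A,R): not NE [P1→D gives 8>6]
(A,S): NE
(B,P): not NE [P2→Q gives 5>4]
(B,Q): not NE [P1→A gives 7>2]
(B,R): not NE [P1→D gives 8>4; P2→Q gives 5>4]
(B,S): not NE [P1→A gives 9>5; P2→Q gives 5>2]
(C,P): not NE [P1→D gives 4>1; P2→Q gives 7>3]
(C,Q): not NE [P1→A gives 7>5]
(C,R): not NE [P1→D gives 8>5; P2→Q gives 7>1]
(C,S): not NE [P1→A gives 9>5; P2→Q gives 7>6]
(D,P): not NE [P2→Q gives 9>5]
(D,Q): not NE [P1→A gives 7>1]
(D,R): not NE [P2→Q gives 9>4]
(D,S): not NE [P1→A gives 9>4; P2→Q gives 9>8]

PSNE = {(A,S)}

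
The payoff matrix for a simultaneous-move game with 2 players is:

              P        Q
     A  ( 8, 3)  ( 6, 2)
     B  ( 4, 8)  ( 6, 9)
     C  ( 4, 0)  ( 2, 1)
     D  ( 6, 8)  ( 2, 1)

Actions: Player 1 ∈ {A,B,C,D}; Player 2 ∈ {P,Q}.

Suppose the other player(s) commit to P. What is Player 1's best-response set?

argmax u_1 = {A}

u_1(A vs P) = 8
u_1(B vs P) = 4
u_1(C vs P) = 4
u_1(D vs P) = 6
max payoff 8 at {A}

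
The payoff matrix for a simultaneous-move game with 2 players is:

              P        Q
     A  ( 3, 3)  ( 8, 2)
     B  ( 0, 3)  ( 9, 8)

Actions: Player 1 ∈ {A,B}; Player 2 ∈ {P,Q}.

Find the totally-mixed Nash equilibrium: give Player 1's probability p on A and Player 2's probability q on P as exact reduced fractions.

P1 indiff ⇒ q·3+(1-q)·8 = q·0+(1-q)·9 ⇒ q(3) = (1-q)(1) ⇒ q = 1/4
P2 indiff ⇒ p·3+(1-p)·3 = p·2+(1-p)·8 ⇒ p(1) = (1-p)(5) ⇒ p = 5/6

p=5/6, q=1/4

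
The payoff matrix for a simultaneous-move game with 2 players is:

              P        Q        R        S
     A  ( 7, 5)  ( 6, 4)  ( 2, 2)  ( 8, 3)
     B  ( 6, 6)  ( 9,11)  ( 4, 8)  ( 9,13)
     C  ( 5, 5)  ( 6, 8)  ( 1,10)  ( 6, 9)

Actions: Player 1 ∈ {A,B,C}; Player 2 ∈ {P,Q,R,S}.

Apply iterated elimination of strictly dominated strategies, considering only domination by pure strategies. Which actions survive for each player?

IESDS → P1:{A,B} P2:{P,Q,S}

P1 drop C (B beats it: P:6>5 Q:9>6 R:4>1 S:9>6)
P2 drop R (Q beats it: A:4>2 B:11>8)
P1→{A,B} P2→{P,Q,S}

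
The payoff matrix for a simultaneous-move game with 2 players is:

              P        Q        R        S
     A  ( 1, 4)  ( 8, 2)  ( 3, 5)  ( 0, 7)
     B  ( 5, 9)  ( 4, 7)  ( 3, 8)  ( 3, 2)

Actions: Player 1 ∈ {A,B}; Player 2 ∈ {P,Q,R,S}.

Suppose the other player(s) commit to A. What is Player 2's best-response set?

argmax u_2 = {S}

u_2(P vs A) = 4
u_2(Q vs A) = 2
u_2(R vs A) = 5
u_2(S vs A) = 7
max payoff 7 at {S}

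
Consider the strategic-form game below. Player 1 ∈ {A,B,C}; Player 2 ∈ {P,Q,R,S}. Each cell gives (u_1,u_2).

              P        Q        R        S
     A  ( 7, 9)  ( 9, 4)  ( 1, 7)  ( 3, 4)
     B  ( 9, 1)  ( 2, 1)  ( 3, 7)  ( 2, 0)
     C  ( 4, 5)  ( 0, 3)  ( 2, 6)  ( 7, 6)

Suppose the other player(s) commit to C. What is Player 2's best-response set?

u_2(P vs C) = 5
u_2(Q vs C) = 3
u_2(R vs C) = 6
u_2(S vs C) = 6
max payoff 6 at {R,S}

P2 best: {R,S}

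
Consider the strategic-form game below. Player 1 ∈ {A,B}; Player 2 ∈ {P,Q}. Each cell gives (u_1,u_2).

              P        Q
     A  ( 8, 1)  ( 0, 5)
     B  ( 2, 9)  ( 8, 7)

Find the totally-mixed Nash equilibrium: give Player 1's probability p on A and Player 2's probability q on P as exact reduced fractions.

p=1/3, q=4/7

P1 indiff ⇒ q·8+(1-q)·0 = q·2+(1-q)·8 ⇒ q(6) = (1-q)(8) ⇒ q = 4/7
P2 indiff ⇒ p·1+(1-p)·9 = p·5+(1-p)·7 ⇒ p(-4) = (1-p)(-2) ⇒ p = 1/3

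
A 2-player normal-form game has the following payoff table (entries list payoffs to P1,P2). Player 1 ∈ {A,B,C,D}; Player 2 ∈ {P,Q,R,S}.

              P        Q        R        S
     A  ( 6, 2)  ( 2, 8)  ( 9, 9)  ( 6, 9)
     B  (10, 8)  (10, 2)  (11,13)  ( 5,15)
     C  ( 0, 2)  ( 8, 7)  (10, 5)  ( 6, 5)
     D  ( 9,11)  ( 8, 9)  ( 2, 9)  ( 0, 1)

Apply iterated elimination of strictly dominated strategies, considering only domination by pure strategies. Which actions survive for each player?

P1 drop D (B beats it: P:10>9 Q:10>8 R:11>2 S:5>0)
P2 drop P (R beats it: A:9>2 B:13>8 C:5>2)
P1→{A,B,C} P2→{Q,R,S}

Remaining: P1:{A,B,C} P2:{Q,R,S}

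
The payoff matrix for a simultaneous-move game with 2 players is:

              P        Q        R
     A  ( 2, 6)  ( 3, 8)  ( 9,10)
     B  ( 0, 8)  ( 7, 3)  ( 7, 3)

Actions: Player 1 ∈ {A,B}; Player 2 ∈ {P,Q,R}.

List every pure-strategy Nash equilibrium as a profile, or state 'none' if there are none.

NE set: (A,R)

(A,P): not NE [P2→R gives 10>6]
(A,Q): not NE [P1→B gives 7>3; P2→R gives 10>8]
(A,R): NE
(B,P): not NE [P1→A gives 2>0]
(B,Q): not NE [P2→P gives 8>3]
(B,R): not NE [P1→A gives 9>7; P2→P gives 8>3]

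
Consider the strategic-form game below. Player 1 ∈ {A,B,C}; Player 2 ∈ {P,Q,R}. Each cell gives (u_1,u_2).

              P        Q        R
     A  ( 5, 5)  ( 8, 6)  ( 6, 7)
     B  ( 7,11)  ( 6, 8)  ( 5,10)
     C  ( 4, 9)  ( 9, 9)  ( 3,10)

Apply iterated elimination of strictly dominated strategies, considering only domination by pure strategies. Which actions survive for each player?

Survivors P1:{A,B} P2:{P,R}

P2 drop Q (R beats it: A:7>6 B:10>8 C:10>9)
P1 drop C (A beats it: P:5>4 R:6>3)
P1→{A,B} P2→{P,R}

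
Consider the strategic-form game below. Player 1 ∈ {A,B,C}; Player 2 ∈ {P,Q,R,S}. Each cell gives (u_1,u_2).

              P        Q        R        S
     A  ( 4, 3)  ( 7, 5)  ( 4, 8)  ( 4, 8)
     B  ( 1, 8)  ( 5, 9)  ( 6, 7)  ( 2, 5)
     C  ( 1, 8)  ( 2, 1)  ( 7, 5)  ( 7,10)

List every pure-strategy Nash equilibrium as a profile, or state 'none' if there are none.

NE set: (C,S)

(A,P): not NE [P2→S gives 8>3]
(A,Q): not NE [P2→S gives 8>5]
(A,R): not NE [P1→C gives 7>4]
(A,S): not NE [P1→C gives 7>4]
(B,P): not NE [P1→A gives 4>1; P2→Q gives 9>8]
(B,Q): not NE [P1→A gives 7>5]
(B,R): not NE [P1→C gives 7>6; P2→Q gives 9>7]
(B,S): not NE [P1→C gives 7>2; P2→Q gives 9>5]
(C,P): not NE [P1→A gives 4>1; P2→S gives 10>8]
(C,Q): not NE [P1→A gives 7>2; P2→S gives 10>1]
(C,R): not NE [P2→S gives 10>5]
(C,S): NE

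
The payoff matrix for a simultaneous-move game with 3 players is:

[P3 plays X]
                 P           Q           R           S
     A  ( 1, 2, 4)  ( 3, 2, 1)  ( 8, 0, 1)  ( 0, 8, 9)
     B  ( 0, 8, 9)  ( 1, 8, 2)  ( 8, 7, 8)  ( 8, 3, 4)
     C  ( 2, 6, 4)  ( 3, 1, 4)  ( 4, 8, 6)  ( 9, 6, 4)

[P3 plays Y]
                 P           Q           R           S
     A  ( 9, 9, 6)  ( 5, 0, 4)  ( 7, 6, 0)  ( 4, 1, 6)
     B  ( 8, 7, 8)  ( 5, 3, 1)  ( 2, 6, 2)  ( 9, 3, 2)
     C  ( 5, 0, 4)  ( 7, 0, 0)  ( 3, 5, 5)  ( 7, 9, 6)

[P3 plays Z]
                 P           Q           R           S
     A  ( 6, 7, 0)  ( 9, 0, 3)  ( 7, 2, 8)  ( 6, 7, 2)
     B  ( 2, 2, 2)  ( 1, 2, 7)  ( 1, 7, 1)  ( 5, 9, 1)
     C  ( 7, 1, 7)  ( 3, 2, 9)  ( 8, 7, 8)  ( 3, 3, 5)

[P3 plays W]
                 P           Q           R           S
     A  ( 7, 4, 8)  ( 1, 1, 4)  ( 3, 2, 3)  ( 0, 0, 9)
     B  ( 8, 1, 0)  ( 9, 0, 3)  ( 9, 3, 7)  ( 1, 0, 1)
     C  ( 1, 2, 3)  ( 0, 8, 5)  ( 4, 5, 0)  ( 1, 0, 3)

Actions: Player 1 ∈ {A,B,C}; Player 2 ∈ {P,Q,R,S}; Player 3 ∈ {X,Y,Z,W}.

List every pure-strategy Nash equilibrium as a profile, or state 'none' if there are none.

PSNE = {(C,R,Z)}

(A,P,X): not NE [P1→C gives 2>1; P2→S gives 8>2; P3→W gives 8>4]
(A,P,Y): not NE [P3→W gives 8>6]
(A,P,Z): not NE [P1→C gives 7>6; P3→W gives 8>0]
(A,P,W): not NE [P1→B gives 8>7]
(A,Q,X): not NE [P2→S gives 8>2; P3→W gives 4>1]
(A,Q,Y): not NE [P1→C gives 7>5; P2→P gives 9>0]
(A,Q,Z): not NE [P2→S gives 7>0; P3→W gives 4>3]
(A,Q,W): not NE [P1→B gives 9>1; P2→P gives 4>1]
(A,R,X): not NE [P2→S gives 8>0; P3→Z gives 8>1]
(A,R,Y): not NE [P2→P gives 9>6; P3→Z gives 8>0]
(A,R,Z): not NE [P1→C gives 8>7; P2→S gives 7>2]
(A,R,W): not NE [P1→B gives 9>3; P2→P gives 4>2; P3→Z gives 8>3]
(A,S,X): not NE [P1→C gives 9>0]
(A,S,Y): not NE [P1→B gives 9>4; P2→P gives 9>1; P3→W gives 9>6]
(A,S,Z): not NE [P3→W gives 9>2]
(A,S,W): not NE [P1→C gives 1>0; P2→P gives 4>0]
(B,P,X): not NE [P1→C gives 2>0]
(B,P,Y): not NE [P1→A gives 9>8; P3→X gives 9>8]
(B,P,Z): not NE [P1→C gives 7>2; P2→S gives 9>2; P3→X gives 9>2]
(B,P,W): not NE [P2→R gives 3>1; P3→X gives 9>0]
(B,Q,X): not NE [P1→C gives 3>1; P3→Z gives 7>2]
(B,Q,Y): not NE [P1→C gives 7>5; P2→P gives 7>3; P3→Z gives 7>1]
(B,Q,Z): not NE [P1→A gives 9>1; P2→S gives 9>2]
(B,Q,W): not NE [P2→R gives 3>0; P3→Z gives 7>3]
(B,R,X): not NE [P2→Q gives 8>7]
(B,R,Y): not NE [P1→A gives 7>2; P2→P gives 7>6; P3→X gives 8>2]
(B,R,Z): not NE [P1→C gives 8>1; P2→S gives 9>7; P3→X gives 8>1]
(B,R,W): not NE [P3→X gives 8>7]
(B,S,X): not NE [P1→C gives 9>8; P2→Q gives 8>3]
(B,S,Y): not NE [P2→P gives 7>3; P3→X gives 4>2]
(B,S,Z): not NE [P1→A gives 6>5; P3→X gives 4>1]
(B,S,W): not NE [P2→R gives 3>0; P3→X gives 4>1]
(C,P,X): not NE [P2→R gives 8>6; P3→Z gives 7>4]
(C,P,Y): not NE [P1→A gives 9>5; P2→S gives 9>0; P3→Z gives 7>4]
(C,P,Z): not NE [P2→R gives 7>1]
(C,P,W): not NE [P1→B gives 8>1; P2→Q gives 8>2; P3→Z gives 7>3]
(C,Q,X): not NE [P2→R gives 8>1; P3→Z gives 9>4]
(C,Q,Y): not NE [P2→S gives 9>0; P3→Z gives 9>0]
(C,Q,Z): not NE [P1→A gives 9>3; P2→R gives 7>2]
(C,Q,W): not NE [P1→B gives 9>0; P3→Z gives 9>5]
(C,R,X): not NE [P1→B gives 8>4; P3→Z gives 8>6]
(C,R,Y): not NE [P1→A gives 7>3; P2→S gives 9>5; P3→Z gives 8>5]
(C,R,Z): NE
(C,R,W): not NE [P1→B gives 9>4; P2→Q gives 8>5; P3→Z gives 8>0]
(C,S,X): not NE [P2→R gives 8>6; P3→Y gives 6>4]
(C,S,Y): not NE [P1→B gives 9>7]
(C,S,Z): not NE [P1→A gives 6>3; P2→R gives 7>3; P3→Y gives 6>5]
(C,S,W): not NE [P2→Q gives 8>0; P3→Y gives 6>3]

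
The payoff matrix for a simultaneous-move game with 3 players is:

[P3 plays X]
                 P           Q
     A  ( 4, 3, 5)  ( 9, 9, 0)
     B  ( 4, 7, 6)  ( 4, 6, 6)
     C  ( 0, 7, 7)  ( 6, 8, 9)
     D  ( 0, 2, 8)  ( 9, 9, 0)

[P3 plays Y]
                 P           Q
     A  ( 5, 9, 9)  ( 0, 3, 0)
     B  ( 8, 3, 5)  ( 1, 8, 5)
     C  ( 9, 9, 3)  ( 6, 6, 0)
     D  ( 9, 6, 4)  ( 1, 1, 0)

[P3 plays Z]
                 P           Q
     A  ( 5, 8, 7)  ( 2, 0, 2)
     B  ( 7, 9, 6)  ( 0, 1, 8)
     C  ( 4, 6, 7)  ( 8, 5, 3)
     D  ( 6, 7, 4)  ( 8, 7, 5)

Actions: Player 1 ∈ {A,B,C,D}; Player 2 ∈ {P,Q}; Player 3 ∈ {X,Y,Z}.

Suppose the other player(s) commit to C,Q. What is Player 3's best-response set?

u_3(X vs C,Q) = 9
u_3(Y vs C,Q) = 0
u_3(Z vs C,Q) = 3
max payoff 9 at {X}

argmax u_3 = {X}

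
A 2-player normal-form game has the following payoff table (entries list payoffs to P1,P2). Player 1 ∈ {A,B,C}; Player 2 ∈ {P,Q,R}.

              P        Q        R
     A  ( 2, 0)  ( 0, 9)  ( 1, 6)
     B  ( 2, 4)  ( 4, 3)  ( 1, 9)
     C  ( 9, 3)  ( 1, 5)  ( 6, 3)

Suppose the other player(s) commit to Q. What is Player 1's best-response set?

BR_1 = {B}

u_1(A vs Q) = 0
u_1(B vs Q) = 4
u_1(C vs Q) = 1
max payoff 4 at {B}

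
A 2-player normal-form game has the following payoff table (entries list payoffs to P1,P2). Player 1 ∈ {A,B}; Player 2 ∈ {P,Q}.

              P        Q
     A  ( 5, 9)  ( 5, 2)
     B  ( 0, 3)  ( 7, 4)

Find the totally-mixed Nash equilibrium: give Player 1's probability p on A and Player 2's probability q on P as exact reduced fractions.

P1 indiff ⇒ q·5+(1-q)·5 = q·0+(1-q)·7 ⇒ q(5) = (1-q)(2) ⇒ q = 2/7
P2 indiff ⇒ p·9+(1-p)·3 = p·2+(1-p)·4 ⇒ p(7) = (1-p)(1) ⇒ p = 1/8

p=1/8, q=2/7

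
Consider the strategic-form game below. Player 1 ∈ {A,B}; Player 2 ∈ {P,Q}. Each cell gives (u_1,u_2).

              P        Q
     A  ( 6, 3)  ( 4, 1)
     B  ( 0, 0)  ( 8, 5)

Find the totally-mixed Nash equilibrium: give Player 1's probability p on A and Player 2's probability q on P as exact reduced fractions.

(p,q) = (5/7, 2/5)

P1 indiff ⇒ q·6+(1-q)·4 = q·0+(1-q)·8 ⇒ q(6) = (1-q)(4) ⇒ q = 2/5
P2 indiff ⇒ p·3+(1-p)·0 = p·1+(1-p)·5 ⇒ p(2) = (1-p)(5) ⇒ p = 5/7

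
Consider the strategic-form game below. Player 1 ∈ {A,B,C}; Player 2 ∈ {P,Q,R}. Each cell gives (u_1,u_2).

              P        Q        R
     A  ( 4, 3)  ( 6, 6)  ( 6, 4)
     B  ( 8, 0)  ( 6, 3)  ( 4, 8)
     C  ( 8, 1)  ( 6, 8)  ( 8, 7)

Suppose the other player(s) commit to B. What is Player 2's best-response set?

BR_2 = {R}

u_2(P vs B) = 0
u_2(Q vs B) = 3
u_2(R vs B) = 8
max payoff 8 at {R}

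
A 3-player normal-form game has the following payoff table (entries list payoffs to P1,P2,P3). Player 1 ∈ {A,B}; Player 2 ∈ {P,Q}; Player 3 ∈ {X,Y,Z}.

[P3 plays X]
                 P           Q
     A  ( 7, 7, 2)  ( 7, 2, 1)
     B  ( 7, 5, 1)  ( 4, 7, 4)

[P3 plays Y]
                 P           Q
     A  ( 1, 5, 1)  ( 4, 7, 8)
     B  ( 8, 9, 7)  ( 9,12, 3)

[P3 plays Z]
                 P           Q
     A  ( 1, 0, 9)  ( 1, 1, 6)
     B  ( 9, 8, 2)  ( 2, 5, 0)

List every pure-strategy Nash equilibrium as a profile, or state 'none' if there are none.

(A,P,X): not NE [P3→Z gives 9>2]
(A,P,Y): not NE [P1→B gives 8>1; P2→Q gives 7>5; P3→Z gives 9>1]
(A,P,Z): not NE [P1→B gives 9>1; P2→Q gives 1>0]
(A,Q,X): not NE [P2→P gives 7>2; P3→Y gives 8>1]
(A,Q,Y): not NE [P1→B gives 9>4]
(A,Q,Z): not NE [P1→B gives 2>1; P3→Y gives 8>6]
(B,P,X): not NE [P2→Q gives 7>5; P3→Y gives 7>1]
(B,P,Y): not NE [P2→Q gives 12>9]
(B,P,Z): not NE [P3→Y gives 7>2]
(B,Q,X): not NE [P1→A gives 7>4]
(B,Q,Y): not NE [P3→X gives 4>3]
(B,Q,Z): not NE [P2→P gives 8>5; P3→X gives 4>0]

PSNE: ∅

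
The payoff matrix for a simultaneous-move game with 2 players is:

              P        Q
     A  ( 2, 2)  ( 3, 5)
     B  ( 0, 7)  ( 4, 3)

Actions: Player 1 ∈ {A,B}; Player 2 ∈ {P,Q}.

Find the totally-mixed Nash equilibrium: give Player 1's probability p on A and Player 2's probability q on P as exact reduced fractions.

p=4/7, q=1/3

P1 indiff ⇒ q·2+(1-q)·3 = q·0+(1-q)·4 ⇒ q(2) = (1-q)(1) ⇒ q = 1/3
P2 indiff ⇒ p·2+(1-p)·7 = p·5+(1-p)·3 ⇒ p(-3) = (1-p)(-4) ⇒ p = 4/7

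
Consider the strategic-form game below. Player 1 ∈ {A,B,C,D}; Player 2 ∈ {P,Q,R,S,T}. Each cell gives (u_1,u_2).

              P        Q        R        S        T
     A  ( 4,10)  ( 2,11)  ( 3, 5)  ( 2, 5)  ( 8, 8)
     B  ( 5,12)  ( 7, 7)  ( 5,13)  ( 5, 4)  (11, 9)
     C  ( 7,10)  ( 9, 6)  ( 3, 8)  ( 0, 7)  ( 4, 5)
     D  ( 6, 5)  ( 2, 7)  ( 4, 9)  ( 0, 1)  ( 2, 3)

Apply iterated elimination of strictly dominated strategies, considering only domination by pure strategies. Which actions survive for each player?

Remaining: P1:{B,C,D} P2:{P,R}

P1 drop A (B beats it: P:5>4 Q:7>2 R:5>3 S:5>2 T:11>8)
P2 drop Q (R beats it: B:13>7 C:8>6 D:9>7)
P2 drop S (P beats it: B:12>4 C:10>7 D:5>1)
P2 drop T (P beats it: B:12>9 C:10>5 D:5>3)
P1→{B,C,D} P2→{P,R}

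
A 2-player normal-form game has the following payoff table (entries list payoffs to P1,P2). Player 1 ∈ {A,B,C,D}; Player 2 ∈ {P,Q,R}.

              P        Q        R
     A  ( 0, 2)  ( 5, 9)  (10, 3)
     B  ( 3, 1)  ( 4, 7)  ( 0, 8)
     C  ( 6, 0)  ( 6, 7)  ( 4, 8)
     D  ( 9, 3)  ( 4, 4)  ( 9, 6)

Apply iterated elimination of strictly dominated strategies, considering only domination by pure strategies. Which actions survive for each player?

P1 drop B (C beats it: P:6>3 Q:6>4 R:4>0)
P2 drop P (Q beats it: A:9>2 C:7>0 D:4>3)
P1 drop D (A beats it: Q:5>4 R:10>9)
P1→{A,C} P2→{Q,R}

Remaining: P1:{A,C} P2:{Q,R}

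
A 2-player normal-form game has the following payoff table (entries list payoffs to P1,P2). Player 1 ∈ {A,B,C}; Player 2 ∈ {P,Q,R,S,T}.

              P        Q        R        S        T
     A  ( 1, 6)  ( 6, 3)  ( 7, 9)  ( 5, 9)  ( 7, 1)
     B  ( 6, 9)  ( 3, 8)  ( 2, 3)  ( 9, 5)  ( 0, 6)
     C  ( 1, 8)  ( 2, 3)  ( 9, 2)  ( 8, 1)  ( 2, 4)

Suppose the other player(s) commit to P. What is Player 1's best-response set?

u_1(A vs P) = 1
u_1(B vs P) = 6
u_1(C vs P) = 1
max payoff 6 at {B}

argmax u_1 = {B}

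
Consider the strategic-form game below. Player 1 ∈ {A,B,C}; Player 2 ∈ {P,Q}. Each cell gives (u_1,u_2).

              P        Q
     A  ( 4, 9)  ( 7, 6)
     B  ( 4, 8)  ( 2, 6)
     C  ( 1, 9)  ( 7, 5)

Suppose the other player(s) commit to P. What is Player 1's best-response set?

BR_1 = {A,B}

u_1(A vs P) = 4
u_1(B vs P) = 4
u_1(C vs P) = 1
max payoff 4 at {A,B}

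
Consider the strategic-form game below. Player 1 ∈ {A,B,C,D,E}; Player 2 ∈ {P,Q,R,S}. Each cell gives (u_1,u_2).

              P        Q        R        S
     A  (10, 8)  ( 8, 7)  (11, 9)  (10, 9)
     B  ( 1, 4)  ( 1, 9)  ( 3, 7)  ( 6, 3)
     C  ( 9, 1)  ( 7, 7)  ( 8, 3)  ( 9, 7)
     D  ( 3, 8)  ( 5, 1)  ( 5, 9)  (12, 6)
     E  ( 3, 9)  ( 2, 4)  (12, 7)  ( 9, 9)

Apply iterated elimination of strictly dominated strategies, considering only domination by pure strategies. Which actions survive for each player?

P1 drop B (A beats it: P:10>1 Q:8>1 R:11>3 S:10>6)
P1 drop C (A beats it: P:10>9 Q:8>7 R:11>8 S:10>9)
P2 drop Q (P beats it: A:8>7 D:8>1 E:9>4)
P1→{A,D,E} P2→{P,R,S}

IESDS → P1:{A,D,E} P2:{P,R,S}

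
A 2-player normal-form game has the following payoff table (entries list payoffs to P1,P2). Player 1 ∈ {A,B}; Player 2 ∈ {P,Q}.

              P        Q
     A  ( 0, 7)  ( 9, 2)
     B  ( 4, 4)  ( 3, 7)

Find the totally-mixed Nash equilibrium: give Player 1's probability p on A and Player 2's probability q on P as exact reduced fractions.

p=3/8, q=3/5

P1 indiff ⇒ q·0+(1-q)·9 = q·4+(1-q)·3 ⇒ q(-4) = (1-q)(-6) ⇒ q = 3/5
P2 indiff ⇒ p·7+(1-p)·4 = p·2+(1-p)·7 ⇒ p(5) = (1-p)(3) ⇒ p = 3/8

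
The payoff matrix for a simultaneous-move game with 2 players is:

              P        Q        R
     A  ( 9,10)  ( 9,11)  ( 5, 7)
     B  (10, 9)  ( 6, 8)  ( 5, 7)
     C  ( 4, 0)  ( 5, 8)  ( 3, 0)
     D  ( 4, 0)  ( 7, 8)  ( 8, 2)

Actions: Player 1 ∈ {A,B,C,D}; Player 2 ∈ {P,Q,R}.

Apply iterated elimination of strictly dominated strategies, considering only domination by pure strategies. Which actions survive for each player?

Survivors P1:{A,B} P2:{P,Q}

P1 drop C (A beats it: P:9>4 Q:9>5 R:5>3)
P2 drop R (Q beats it: A:11>7 B:8>7 D:8>2)
P1 drop D (A beats it: P:9>4 Q:9>7)
P1→{A,B} P2→{P,Q}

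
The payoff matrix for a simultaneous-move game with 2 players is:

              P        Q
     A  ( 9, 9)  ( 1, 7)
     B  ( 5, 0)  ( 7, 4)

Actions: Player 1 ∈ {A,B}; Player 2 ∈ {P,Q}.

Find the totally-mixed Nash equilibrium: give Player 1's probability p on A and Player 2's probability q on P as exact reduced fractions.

P1 indiff ⇒ q·9+(1-q)·1 = q·5+(1-q)·7 ⇒ q(4) = (1-q)(6) ⇒ q = 3/5
P2 indiff ⇒ p·9+(1-p)·0 = p·7+(1-p)·4 ⇒ p(2) = (1-p)(4) ⇒ p = 2/3

(p,q) = (2/3, 3/5)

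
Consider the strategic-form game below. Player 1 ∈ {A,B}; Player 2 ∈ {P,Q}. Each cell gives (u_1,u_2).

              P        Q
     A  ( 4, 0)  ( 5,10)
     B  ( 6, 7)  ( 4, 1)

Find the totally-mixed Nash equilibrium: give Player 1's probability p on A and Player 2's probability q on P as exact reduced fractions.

P1 indiff ⇒ q·4+(1-q)·5 = q·6+(1-q)·4 ⇒ q(-2) = (1-q)(-1) ⇒ q = 1/3
P2 indiff ⇒ p·0+(1-p)·7 = p·10+(1-p)·1 ⇒ p(-10) = (1-p)(-6) ⇒ p = 3/8

p=3/8, q=1/3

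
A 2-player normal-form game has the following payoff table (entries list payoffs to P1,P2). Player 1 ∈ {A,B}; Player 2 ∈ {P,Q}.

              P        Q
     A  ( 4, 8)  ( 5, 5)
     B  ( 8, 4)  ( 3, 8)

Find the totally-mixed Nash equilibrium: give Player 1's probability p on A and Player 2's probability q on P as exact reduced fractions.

P1 indiff ⇒ q·4+(1-q)·5 = q·8+(1-q)·3 ⇒ q(-4) = (1-q)(-2) ⇒ q = 1/3
P2 indiff ⇒ p·8+(1-p)·4 = p·5+(1-p)·8 ⇒ p(3) = (1-p)(4) ⇒ p = 4/7

p=4/7, q=1/3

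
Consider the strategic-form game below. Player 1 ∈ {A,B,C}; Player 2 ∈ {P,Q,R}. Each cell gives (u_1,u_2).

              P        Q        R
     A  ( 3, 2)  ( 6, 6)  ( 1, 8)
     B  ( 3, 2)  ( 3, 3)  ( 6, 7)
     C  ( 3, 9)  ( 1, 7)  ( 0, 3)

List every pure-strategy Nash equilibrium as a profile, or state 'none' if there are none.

NE set: (B,R), (C,P)

(A,P): not NE [P2→R gives 8>2]
(A,Q): not NE [P2→R gives 8>6]
(A,R): not NE [P1→B gives 6>1]
(B,P): not NE [P2→R gives 7>2]
(B,Q): not NE [P1→A gives 6>3; P2→R gives 7>3]
(B,R): NE
(C,P): NE
(C,Q): not NE [P1→A gives 6>1; P2→P gives 9>7]
(C,R): not NE [P1→B gives 6>0; P2→P gives 9>3]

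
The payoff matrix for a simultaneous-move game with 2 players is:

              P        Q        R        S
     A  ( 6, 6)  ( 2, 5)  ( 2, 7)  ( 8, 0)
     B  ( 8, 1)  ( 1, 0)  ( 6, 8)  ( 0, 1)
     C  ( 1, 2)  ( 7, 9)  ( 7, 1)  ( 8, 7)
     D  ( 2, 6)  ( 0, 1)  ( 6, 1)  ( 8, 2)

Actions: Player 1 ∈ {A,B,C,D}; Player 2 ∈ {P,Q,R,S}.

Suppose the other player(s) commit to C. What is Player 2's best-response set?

BR_2 = {Q}

u_2(P vs C) = 2
u_2(Q vs C) = 9
u_2(R vs C) = 1
u_2(S vs C) = 7
max payoff 9 at {Q}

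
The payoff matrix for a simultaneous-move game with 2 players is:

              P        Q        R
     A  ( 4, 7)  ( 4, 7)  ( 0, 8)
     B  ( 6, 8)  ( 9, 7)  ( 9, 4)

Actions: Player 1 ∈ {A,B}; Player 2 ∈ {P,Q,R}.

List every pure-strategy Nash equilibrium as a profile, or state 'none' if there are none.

Nash profiles: (B,P)

(A,P): not NE [P1→B gives 6>4; P2→R gives 8>7]
(A,Q): not NE [P1→B gives 9>4; P2→R gives 8>7]
(A,R): not NE [P1→B gives 9>0]
(B,P): NE
(B,Q): not NE [P2→P gives 8>7]
(B,R): not NE [P2→P gives 8>4]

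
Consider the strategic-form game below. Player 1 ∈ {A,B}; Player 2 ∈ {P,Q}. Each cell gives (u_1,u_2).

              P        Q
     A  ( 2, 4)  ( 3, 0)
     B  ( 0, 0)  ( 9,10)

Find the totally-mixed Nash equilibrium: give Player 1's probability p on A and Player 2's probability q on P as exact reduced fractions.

(p,q) = (5/7, 3/4)

P1 indiff ⇒ q·2+(1-q)·3 = q·0+(1-q)·9 ⇒ q(2) = (1-q)(6) ⇒ q = 3/4
P2 indiff ⇒ p·4+(1-p)·0 = p·0+(1-p)·10 ⇒ p(4) = (1-p)(10) ⇒ p = 5/7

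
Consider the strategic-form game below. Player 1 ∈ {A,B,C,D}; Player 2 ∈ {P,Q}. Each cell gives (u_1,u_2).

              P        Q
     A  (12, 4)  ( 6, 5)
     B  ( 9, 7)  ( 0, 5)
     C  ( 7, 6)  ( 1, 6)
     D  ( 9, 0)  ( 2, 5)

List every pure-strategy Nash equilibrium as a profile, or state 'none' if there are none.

PSNE = {(A,Q)}

(A,P): not NE [P2→Q gives 5>4]
(A,Q): NE
(B,P): not NE [P1→A gives 12>9]
(B,Q): not NE [P1→A gives 6>0; P2→P gives 7>5]
(C,P): not NE [P1→A gives 12>7]
(C,Q): not NE [P1→A gives 6>1]
(D,P): not NE [P1→A gives 12>9; P2→Q gives 5>0]
(D,Q): not NE [P1→A gives 6>2]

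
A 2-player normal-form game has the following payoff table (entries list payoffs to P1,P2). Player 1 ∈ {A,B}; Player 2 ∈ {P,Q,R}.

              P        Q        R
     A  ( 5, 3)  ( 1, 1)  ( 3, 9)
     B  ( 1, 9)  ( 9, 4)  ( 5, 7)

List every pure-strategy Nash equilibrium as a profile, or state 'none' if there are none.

PSNE: ∅

(A,P): not NE [P2→R gives 9>3]
(A,Q): not NE [P1→B gives 9>1; P2→R gives 9>1]
(A,R): not NE [P1→B gives 5>3]
(B,P): not NE [P1→A gives 5>1]
(B,Q): not NE [P2→P gives 9>4]
(B,R): not NE [P2→P gives 9>7]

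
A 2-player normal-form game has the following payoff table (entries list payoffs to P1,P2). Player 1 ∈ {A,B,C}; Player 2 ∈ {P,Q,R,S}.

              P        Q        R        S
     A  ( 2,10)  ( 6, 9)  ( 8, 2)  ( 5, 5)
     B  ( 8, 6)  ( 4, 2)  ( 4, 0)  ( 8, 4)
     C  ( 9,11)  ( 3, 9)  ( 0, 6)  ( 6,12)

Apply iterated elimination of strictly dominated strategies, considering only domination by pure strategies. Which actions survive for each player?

IESDS → P1:{B,C} P2:{P,S}

P2 drop Q (P beats it: A:10>9 B:6>2 C:11>9)
P2 drop R (P beats it: A:10>2 B:6>0 C:11>6)
P1 drop A (B beats it: P:8>2 S:8>5)
P1→{B,C} P2→{P,S}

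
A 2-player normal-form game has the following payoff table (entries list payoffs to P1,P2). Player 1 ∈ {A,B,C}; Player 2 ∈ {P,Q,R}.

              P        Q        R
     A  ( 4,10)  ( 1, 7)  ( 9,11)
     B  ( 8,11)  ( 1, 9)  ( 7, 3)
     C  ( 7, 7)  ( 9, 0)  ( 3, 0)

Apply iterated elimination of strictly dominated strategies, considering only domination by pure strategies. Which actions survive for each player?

P2 drop Q (P beats it: A:10>7 B:11>9 C:7>0)
P1 drop C (B beats it: P:8>7 R:7>3)
P1→{A,B} P2→{P,R}

Survivors P1:{A,B} P2:{P,R}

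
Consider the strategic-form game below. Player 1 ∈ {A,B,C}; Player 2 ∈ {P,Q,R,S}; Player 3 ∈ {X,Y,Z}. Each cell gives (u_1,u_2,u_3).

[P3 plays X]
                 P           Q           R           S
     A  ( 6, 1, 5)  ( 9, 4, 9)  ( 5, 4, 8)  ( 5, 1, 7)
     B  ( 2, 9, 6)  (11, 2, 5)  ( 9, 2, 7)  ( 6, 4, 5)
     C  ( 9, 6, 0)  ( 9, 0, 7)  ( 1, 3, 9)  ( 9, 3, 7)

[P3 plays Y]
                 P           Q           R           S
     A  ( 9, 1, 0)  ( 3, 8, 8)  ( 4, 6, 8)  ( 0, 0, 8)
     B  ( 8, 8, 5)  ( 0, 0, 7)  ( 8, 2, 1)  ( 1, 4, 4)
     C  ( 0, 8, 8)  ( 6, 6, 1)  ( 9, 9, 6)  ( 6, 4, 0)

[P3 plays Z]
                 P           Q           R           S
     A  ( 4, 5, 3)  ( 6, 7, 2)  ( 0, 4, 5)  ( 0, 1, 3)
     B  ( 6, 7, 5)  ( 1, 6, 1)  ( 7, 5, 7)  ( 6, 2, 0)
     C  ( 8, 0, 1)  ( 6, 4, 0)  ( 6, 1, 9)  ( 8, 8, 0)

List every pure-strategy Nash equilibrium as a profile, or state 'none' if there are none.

(A,P,X): not NE [P1→C gives 9>6; P2→R gives 4>1]
(A,P,Y): not NE [P2→Q gives 8>1; P3→X gives 5>0]
(A,P,Z): not NE [P1→C gives 8>4; P2→Q gives 7>5; P3→X gives 5>3]
(A,Q,X): not NE [P1→B gives 11>9]
(A,Q,Y): not NE [P1→C gives 6>3; P3→X gives 9>8]
(A,Q,Z): not NE [P3→X gives 9>2]
(A,R,X): not NE [P1→B gives 9>5]
(A,R,Y): not NE [P1→C gives 9>4; P2→Q gives 8>6]
(A,R,Z): not NE [P1→B gives 7>0; P2→Q gives 7>4; P3→Y gives 8>5]
(A,S,X): not NE [P1→C gives 9>5; P2→R gives 4>1; P3→Y gives 8>7]
(A,S,Y): not NE [P1→C gives 6>0; P2→Q gives 8>0]
(A,S,Z): not NE [P1→C gives 8>0; P2→Q gives 7>1; P3→Y gives 8>3]
(B,P,X): not NE [P1→C gives 9>2]
(B,P,Y): not NE [P1→A gives 9>8; P3→X gives 6>5]
(B,P,Z): not NE [P1→C gives 8>6; P3→X gives 6>5]
(B,Q,X): not NE [P2→P gives 9>2; P3→Y gives 7>5]
(B,Q,Y): not NE [P1→C gives 6>0; P2→P gives 8>0]
(B,Q,Z): not NE [P1→C gives 6>1; P2→P gives 7>6; P3→Y gives 7>1]
(B,R,X): not NE [P2→P gives 9>2]
(B,R,Y): not NE [P1→C gives 9>8; P2→P gives 8>2; P3→Z gives 7>1]
(B,R,Z): not NE [P2→P gives 7>5]
(B,S,X): not NE [P1→C gives 9>6; P2→P gives 9>4]
(B,S,Y): not NE [P1→C gives 6>1; P2→P gives 8>4; P3→X gives 5>4]
(B,S,Z): not NE [P1→C gives 8>6; P2→P gives 7>2; P3→X gives 5>0]
(C,P,X): not NE [P3→Y gives 8>0]
(C,P,Y): not NE [P1→A gives 9>0; P2→R gives 9>8]
(C,P,Z): not NE [P2→S gives 8>0; P3→Y gives 8>1]
(C,Q,X): not NE [P1→B gives 11>9; P2→P gives 6>0]
(C,Q,Y): not NE [P2→R gives 9>6; P3→X gives 7>1]
(C,Q,Z): not NE [P2→S gives 8>4; P3→X gives 7>0]
(C,R,X): not NE [P1→B gives 9>1; P2→P gives 6>3]
(C,R,Y): not NE [P3→Z gives 9>6]
(C,R,Z): not NE [P1→B gives 7>6; P2→S gives 8>1]
(C,S,X): not NE [P2→P gives 6>3]
(C,S,Y): not NE [P2→R gives 9>4; P3→X gives 7>0]
(C,S,Z): not NE [P3→X gives 7>0]

PSNE: ∅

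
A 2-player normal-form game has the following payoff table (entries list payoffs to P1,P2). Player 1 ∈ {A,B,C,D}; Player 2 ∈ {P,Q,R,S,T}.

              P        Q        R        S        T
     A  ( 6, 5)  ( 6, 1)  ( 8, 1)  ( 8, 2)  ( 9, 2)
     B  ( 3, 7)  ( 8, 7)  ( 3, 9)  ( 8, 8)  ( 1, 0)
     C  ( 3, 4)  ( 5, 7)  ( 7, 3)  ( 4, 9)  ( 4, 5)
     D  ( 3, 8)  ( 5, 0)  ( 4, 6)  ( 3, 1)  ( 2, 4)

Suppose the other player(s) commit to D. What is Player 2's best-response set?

u_2(P vs D) = 8
u_2(Q vs D) = 0
u_2(R vs D) = 6
u_2(S vs D) = 1
u_2(T vs D) = 4
max payoff 8 at {P}

argmax u_2 = {P}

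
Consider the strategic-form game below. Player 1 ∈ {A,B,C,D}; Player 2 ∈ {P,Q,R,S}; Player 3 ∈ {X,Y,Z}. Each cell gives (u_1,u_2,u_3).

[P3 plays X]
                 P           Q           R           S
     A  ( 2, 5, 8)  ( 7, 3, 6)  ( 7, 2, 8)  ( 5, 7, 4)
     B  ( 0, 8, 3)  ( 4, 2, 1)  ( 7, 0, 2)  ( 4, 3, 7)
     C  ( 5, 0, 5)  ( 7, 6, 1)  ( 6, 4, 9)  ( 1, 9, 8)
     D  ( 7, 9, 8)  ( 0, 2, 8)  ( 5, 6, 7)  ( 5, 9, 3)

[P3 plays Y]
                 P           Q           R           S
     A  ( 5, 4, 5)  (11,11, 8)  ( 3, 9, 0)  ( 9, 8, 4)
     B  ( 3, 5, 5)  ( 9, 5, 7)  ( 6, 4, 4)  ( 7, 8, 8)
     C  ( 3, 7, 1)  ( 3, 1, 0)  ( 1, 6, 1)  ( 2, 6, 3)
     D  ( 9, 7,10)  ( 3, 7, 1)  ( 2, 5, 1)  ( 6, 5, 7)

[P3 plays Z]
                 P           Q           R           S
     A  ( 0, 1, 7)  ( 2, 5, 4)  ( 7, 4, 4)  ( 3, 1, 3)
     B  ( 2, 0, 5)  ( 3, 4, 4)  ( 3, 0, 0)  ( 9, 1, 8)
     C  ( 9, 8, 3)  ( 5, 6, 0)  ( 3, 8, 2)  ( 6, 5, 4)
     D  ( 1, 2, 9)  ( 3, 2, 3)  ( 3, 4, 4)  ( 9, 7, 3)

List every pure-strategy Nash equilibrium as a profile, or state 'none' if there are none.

(A,P,X): not NE [P1→D gives 7>2; P2→S gives 7>5]
(A,P,Y): not NE [P1→D gives 9>5; P2→Q gives 11>4; P3→X gives 8>5]
(A,P,Z): not NE [P1→C gives 9>0; P2→Q gives 5>1; P3→X gives 8>7]
(A,Q,X): not NE [P2→S gives 7>3; P3→Y gives 8>6]
(A,Q,Y): NE
(A,Q,Z): not NE [P1→C gives 5>2; P3→Y gives 8>4]
(A,R,X): not NE [P2→S gives 7>2]
(A,R,Y): not NE [P1→B gives 6>3; P2→Q gives 11>9; P3→X gives 8>0]
(A,R,Z): not NE [P2→Q gives 5>4; P3→X gives 8>4]
(A,S,X): NE
(A,S,Y): not NE [P2→Q gives 11>8]
(A,S,Z): not NE [P1→D gives 9>3; P2→Q gives 5>1; P3→Y gives 4>3]
(B,P,X): not NE [P1→D gives 7>0; P3→Z gives 5>3]
(B,P,Y): not NE [P1→D gives 9>3; P2→S gives 8>5]
(B,P,Z): not NE [P1→C gives 9>2; P2→Q gives 4>0]
(B,Q,X): not NE [P1→C gives 7>4; P2→P gives 8>2; P3→Y gives 7>1]
(B,Q,Y): not NE [P1→A gives 11>9; P2→S gives 8>5]
(B,Q,Z): not NE [P1→C gives 5>3; P3→Y gives 7>4]
(B,R,X): not NE [P2→P gives 8>0; P3→Y gives 4>2]
(B,R,Y): not NE [P2→S gives 8>4]
(B,R,Z): not NE [P1→A gives 7>3; P2→Q gives 4>0; P3→Y gives 4>0]
(B,S,X): not NE [P1→D gives 5>4; P2→P gives 8>3; P3→Z gives 8>7]
(B,S,Y): not NE [P1→A gives 9>7]
(B,S,Z): not NE [P2→Q gives 4>1]
(C,P,X): not NE [P1→D gives 7>5; P2→S gives 9>0]
(C,P,Y): not NE [P1→D gives 9>3; P3→X gives 5>1]
(C,P,Z): not NE [P3→X gives 5>3]
(C,Q,X): not NE [P2→S gives 9>6]
(C,Q,Y): not NE [P1→A gives 11>3; P2→P gives 7>1; P3→X gives 1>0]
(C,Q,Z): not NE [P2→R gives 8>6; P3→X gives 1>0]
(C,R,X): not NE [P1→B gives 7>6; P2→S gives 9>4]
(C,R,Y): not NE [P1→B gives 6>1; P2→P gives 7>6; P3→X gives 9>1]
(C,R,Z): not NE [P1→A gives 7>3; P3→X gives 9>2]
(C,S,X): not NE [P1→D gives 5>1]
(C,S,Y): not NE [P1→A gives 9>2; P2→P gives 7>6; P3→X gives 8>3]
(C,S,Z): not NE [P1→D gives 9>6; P2→R gives 8>5; P3→X gives 8>4]
(D,P,X): not NE [P3→Y gives 10>8]
(D,P,Y): NE
(D,P,Z): not NE [P1→C gives 9>1; P2→S gives 7>2; P3→Y gives 10>9]
(D,Q,X): not NE [P1→C gives 7>0; P2→S gives 9>2]
(D,Q,Y): not NE [P1→A gives 11>3; P3→X gives 8>1]
(D,Q,Z): not NE [P1→C gives 5>3; P2→S gives 7>2; P3→X gives 8>3]
(D,R,X): not NE [P1→B gives 7>5; P2→S gives 9>6]
(D,R,Y): not NE [P1→B gives 6>2; P2→Q gives 7>5; P3→X gives 7>1]
(D,R,Z): not NE [P1→A gives 7>3; P2→S gives 7>4; P3→X gives 7>4]
(D,S,X): not NE [P3→Y gives 7>3]
(D,S,Y): not NE [P1→A gives 9>6; P2→Q gives 7>5]
(D,S,Z): not NE [P3→Y gives 7>3]

PSNE = {(A,Q,Y), (A,S,X), (D,P,Y)}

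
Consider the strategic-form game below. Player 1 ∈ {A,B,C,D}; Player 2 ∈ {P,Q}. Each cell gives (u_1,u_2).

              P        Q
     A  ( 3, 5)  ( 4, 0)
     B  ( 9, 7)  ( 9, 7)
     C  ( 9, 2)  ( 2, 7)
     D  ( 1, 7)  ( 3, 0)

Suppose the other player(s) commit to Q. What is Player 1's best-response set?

argmax u_1 = {B}

u_1(A vs Q) = 4
u_1(B vs Q) = 9
u_1(C vs Q) = 2
u_1(D vs Q) = 3
max payoff 9 at {B}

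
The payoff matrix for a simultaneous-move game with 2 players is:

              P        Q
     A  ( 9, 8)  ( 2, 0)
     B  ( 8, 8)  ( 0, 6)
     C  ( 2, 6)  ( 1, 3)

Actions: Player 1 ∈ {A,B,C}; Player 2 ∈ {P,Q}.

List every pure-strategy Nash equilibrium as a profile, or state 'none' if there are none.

(A,P): NE
(A,Q): not NE [P2→P gives 8>0]
(B,P): not NE [P1→A gives 9>8]
(B,Q): not NE [P1→A gives 2>0; P2→P gives 8>6]
(C,P): not NE [P1→A gives 9>2]
(C,Q): not NE [P1→A gives 2>1; P2→P gives 6>3]

PSNE = {(A,P)}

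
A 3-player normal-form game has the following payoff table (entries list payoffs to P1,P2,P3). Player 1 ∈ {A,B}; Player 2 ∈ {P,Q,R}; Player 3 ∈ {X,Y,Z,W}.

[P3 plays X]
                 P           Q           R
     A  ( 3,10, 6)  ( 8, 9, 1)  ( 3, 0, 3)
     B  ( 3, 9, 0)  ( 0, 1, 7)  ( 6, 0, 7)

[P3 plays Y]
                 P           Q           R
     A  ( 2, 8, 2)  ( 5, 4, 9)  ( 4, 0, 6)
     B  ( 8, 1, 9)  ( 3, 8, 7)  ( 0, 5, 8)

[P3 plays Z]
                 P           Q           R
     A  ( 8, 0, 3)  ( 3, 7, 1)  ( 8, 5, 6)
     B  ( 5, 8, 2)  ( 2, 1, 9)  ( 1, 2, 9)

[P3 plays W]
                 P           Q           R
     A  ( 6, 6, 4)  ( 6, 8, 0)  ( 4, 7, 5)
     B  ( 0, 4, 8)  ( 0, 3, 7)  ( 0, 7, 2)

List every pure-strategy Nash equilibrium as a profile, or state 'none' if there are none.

Nash profiles: (A,P,X)

(A,P,X): NE
(A,P,Y): not NE [P1→B gives 8>2; P3→X gives 6>2]
(A,P,Z): not NE [P2→Q gives 7>0; P3→X gives 6>3]
(A,P,W): not NE [P2→Q gives 8>6; P3→X gives 6>4]
(A,Q,X): not NE [P2→P gives 10>9; P3→Y gives 9>1]
(A,Q,Y): not NE [P2→P gives 8>4]
(A,Q,Z): not NE [P3→Y gives 9>1]
(A,Q,W): not NE [P3→Y gives 9>0]
(A,R,X): not NE [P1→B gives 6>3; P2→P gives 10>0; P3→Z gives 6>3]
(A,R,Y): not NE [P2→P gives 8>0]
(A,R,Z): not NE [P2→Q gives 7>5]
(A,R,W): not NE [P2→Q gives 8>7; P3→Z gives 6>5]
(B,P,X): not NE [P3→Y gives 9>0]
(B,P,Y): not NE [P2→Q gives 8>1]
(B,P,Z): not NE [P1→A gives 8>5; P3→Y gives 9>2]
(B,P,W): not NE [P1→A gives 6>0; P2→R gives 7>4; P3→Y gives 9>8]
(B,Q,X): not NE [P1→A gives 8>0; P2→P gives 9>1; P3→Z gives 9>7]
(B,Q,Y): not NE [P1→A gives 5>3; P3→Z gives 9>7]
(B,Q,Z): not NE [P1→A gives 3>2; P2→P gives 8>1]
(B,Q,W): not NE [P1→A gives 6>0; P2→R gives 7>3; P3→Z gives 9>7]
(B,R,X): not NE [P2→P gives 9>0; P3→Z gives 9>7]
(B,R,Y): not NE [P1→A gives 4>0; P2→Q gives 8>5; P3→Z gives 9>8]
(B,R,Z): not NE [P1→A gives 8>1; P2→P gives 8>2]
(B,R,W): not NE [P1→A gives 4>0; P3→Z gives 9>2]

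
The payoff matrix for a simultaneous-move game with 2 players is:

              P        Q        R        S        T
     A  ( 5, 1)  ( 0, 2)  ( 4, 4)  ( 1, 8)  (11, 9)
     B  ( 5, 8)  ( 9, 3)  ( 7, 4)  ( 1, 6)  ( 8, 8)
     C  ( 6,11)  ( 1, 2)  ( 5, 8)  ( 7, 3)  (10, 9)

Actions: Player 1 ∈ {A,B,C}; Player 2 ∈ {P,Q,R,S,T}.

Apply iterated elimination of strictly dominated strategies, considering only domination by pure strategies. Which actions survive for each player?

P2 drop Q (R beats it: A:4>2 B:4>3 C:8>2)
P2 drop R (T beats it: A:9>4 B:8>4 C:9>8)
P1 drop B (C beats it: P:6>5 S:7>1 T:10>8)
P2 drop S (T beats it: A:9>8 C:9>3)
P1→{A,C} P2→{P,T}

Survivors P1:{A,C} P2:{P,T}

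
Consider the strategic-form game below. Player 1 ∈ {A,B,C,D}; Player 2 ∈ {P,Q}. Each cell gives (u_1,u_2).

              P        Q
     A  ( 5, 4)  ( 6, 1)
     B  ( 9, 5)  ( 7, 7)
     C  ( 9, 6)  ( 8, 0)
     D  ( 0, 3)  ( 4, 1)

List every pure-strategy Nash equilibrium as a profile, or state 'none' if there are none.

(A,P): not NE [P1→C gives 9>5]
(A,Q): not NE [P1→C gives 8>6; P2→P gives 4>1]
(B,P): not NE [P2→Q gives 7>5]
(B,Q): not NE [P1→C gives 8>7]
(C,P): NE
(C,Q): not NE [P2→P gives 6>0]
(D,P): not NE [P1→C gives 9>0]
(D,Q): not NE [P1→C gives 8>4; P2→P gives 3>1]

PSNE = {(C,P)}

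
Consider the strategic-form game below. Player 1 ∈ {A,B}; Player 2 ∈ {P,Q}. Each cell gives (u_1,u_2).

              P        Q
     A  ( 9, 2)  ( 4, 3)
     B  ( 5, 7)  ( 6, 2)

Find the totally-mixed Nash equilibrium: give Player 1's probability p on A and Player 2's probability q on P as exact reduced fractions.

P1 mixes 5/6 on A; P2 mixes 1/3 on P

P1 indiff ⇒ q·9+(1-q)·4 = q·5+(1-q)·6 ⇒ q(4) = (1-q)(2) ⇒ q = 1/3
P2 indiff ⇒ p·2+(1-p)·7 = p·3+(1-p)·2 ⇒ p(-1) = (1-p)(-5) ⇒ p = 5/6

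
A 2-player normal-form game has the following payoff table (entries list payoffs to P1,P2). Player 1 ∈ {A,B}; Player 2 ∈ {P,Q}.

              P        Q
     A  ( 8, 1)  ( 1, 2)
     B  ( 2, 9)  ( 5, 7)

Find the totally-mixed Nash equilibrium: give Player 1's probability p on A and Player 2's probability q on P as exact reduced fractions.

P1 mixes 2/3 on A; P2 mixes 2/5 on P

P1 indiff ⇒ q·8+(1-q)·1 = q·2+(1-q)·5 ⇒ q(6) = (1-q)(4) ⇒ q = 2/5
P2 indiff ⇒ p·1+(1-p)·9 = p·2+(1-p)·7 ⇒ p(-1) = (1-p)(-2) ⇒ p = 2/3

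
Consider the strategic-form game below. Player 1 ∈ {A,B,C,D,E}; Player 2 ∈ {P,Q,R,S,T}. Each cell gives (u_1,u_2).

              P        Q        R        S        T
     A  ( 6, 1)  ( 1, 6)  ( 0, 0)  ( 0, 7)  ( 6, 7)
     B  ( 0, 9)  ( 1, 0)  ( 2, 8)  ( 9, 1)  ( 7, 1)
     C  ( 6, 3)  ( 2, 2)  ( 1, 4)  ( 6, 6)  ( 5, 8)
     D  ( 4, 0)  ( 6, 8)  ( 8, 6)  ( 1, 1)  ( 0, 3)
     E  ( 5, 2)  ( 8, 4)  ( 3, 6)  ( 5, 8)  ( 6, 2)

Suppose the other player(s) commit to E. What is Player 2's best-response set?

u_2(P vs E) = 2
u_2(Q vs E) = 4
u_2(R vs E) = 6
u_2(S vs E) = 8
u_2(T vs E) = 2
max payoff 8 at {S}

argmax u_2 = {S}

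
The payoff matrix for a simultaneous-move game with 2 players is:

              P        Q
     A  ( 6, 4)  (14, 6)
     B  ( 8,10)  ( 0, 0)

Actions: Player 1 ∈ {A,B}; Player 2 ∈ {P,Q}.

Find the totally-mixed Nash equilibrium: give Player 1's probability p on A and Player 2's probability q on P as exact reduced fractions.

P1 indiff ⇒ q·6+(1-q)·14 = q·8+(1-q)·0 ⇒ q(-2) = (1-q)(-14) ⇒ q = 7/8
P2 indiff ⇒ p·4+(1-p)·10 = p·6+(1-p)·0 ⇒ p(-2) = (1-p)(-10) ⇒ p = 5/6

p=5/6, q=7/8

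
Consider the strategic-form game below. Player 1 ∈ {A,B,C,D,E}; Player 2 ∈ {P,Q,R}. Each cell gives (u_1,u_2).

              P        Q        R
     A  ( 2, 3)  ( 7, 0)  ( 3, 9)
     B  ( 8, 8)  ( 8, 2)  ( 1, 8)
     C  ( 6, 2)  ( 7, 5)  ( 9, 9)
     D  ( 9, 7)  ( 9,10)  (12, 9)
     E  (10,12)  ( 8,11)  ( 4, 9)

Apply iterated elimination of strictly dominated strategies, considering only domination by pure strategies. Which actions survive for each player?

P1 drop A (D beats it: P:9>2 Q:9>7 R:12>3)
P1 drop B (D beats it: P:9>8 Q:9>8 R:12>1)
P1 drop C (D beats it: P:9>6 Q:9>7 R:12>9)
P2 drop R (Q beats it: D:10>9 E:11>9)
P1→{D,E} P2→{P,Q}

IESDS → P1:{D,E} P2:{P,Q}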